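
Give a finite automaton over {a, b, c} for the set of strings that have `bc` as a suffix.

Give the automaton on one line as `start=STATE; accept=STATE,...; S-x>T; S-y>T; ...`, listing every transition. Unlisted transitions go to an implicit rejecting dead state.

Let each state record the length of the longest suffix of the input read so far that is also a prefix of `bc`. S1 means the last symbol is `b`; S2 means the last 2 symbols are `bc`. Accept only at S2, where the string currently ends in `bc`.
With 3 states:
        a   b   c  
>  S0   S0  S1  S0 
   S1   S0  S1  S2 
 * S2   S0  S1  S0 
(> = start, * = accepting)

start=S0; accept=S2; S0-a>S0; S0-b>S1; S0-c>S0; S1-a>S0; S1-b>S1; S1-c>S2; S2-a>S0; S2-b>S1; S2-c>S0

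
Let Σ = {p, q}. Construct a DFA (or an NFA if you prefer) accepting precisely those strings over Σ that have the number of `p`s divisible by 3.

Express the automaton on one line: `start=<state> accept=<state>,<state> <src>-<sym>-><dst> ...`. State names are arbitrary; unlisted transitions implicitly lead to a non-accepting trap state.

start=s0 accept=s0 s0-p->s1 s0-q->s0 s1-p->s2 s1-q->s1 s2-p->s0 s2-q->s2

Keep the running count of `p`s modulo 3: each `p` advances along the cycle s0 → s1 → s2 → s0 while other symbols loop. Accept at s0.
With 3 states:
        p   q  
>* s0   s1  s0 
   s1   s2  s1 
   s2   s0  s2 
(> = start, * = accepting)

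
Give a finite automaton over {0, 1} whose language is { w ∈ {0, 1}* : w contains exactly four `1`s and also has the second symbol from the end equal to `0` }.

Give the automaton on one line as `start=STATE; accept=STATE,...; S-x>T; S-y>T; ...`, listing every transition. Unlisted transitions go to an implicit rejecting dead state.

Run two small machines in parallel and take their product. The first has 6 states tracking the count of `1`s, saturating at 5; the second has 7 states tracking the last 2 symbols read. A product state is a pair (one from each), accepting exactly when both do. Minimizing collapses redundant product states.
        0   1  
>  S0   S0  S1 
   S1   S1  S2 
   S2   S2  S3 
   S3   S4  S5 
   S4   S4  S6 
   S5   S7  S8 
 * S6   S7  S8 
   S7   S9  S8 
   S8   S8  S8 
 * S9   S9  S8 
(> = start, * = accepting)

start=S0; accept=S6,S9; S0-0>S0; S0-1>S1; S1-0>S1; S1-1>S2; S2-0>S2; S2-1>S3; S3-0>S4; S3-1>S5; S4-0>S4; S4-1>S6; S5-0>S7; S5-1>S8; S6-0>S7; S6-1>S8; S7-0>S9; S7-1>S8; S8-0>S8; S8-1>S8; S9-0>S9; S9-1>S8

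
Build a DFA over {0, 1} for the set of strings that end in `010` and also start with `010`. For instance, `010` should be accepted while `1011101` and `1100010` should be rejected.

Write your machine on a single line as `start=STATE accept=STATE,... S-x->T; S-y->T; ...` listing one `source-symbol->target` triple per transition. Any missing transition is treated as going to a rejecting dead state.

Handle the two conditions separately and then intersect. One (4 states) tracks how much of the suffix `010` has currently been matched; the other (5 states) tracks whether the input so far still matches the prefix `010`. Each combined state is a pair, one component from each; accept when both components accept. Equivalent product states are then merged.
8 states suffice.
        0   1  
>  s0   s1  s2 
   s1   s2  s3 
   s2   s2  s2 
   s3   s4  s2 
 * s4   s5  s6 
   s5   s5  s6 
   s6   s4  s7 
   s7   s5  s7 
(> = start, * = accepting)

start=s0; accept=s4; s0-0->s1; s0-1->s2; s1-0->s2; s1-1->s3; s2-0->s2; s2-1->s2; s3-0->s4; s3-1->s2; s4-0->s5; s4-1->s6; s5-0->s5; s5-1->s6; s6-0->s4; s6-1->s7; s7-0->s5; s7-1->s7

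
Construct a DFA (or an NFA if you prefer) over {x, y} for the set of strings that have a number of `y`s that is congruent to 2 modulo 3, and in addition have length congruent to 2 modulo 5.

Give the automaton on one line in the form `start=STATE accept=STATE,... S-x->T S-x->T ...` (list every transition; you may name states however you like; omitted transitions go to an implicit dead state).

Build one automaton per condition and run them in lockstep. One (3 states) tracks the count of `y`s modulo 3; the other (5 states) tracks the input length modulo 5. Each combined state is a pair, one component from each; accept when both components accept.
With 15 states:
          x    y  
>  s0     s1   s2 
   s1     s3   s4 
   s2     s4   s5 
   s3     s6   s7 
   s4     s7   s8 
 * s5     s8   s6 
   s6     s9  s10 
   s7    s10  s11 
   s8    s11   s9 
   s9     s0  s12 
   s10   s12  s13 
   s11   s13   s0 
   s12    s2  s14 
   s13   s14   s1 
   s14    s5   s3 
(> = start, * = accepting)

start=s0 accept=s5 s0-x->s1 s0-y->s2 s1-x->s3 s1-y->s4 s2-x->s4 s2-y->s5 s3-x->s6 s3-y->s7 s4-x->s7 s4-y->s8 s5-x->s8 s5-y->s6 s6-x->s9 s6-y->s10 s7-x->s10 s7-y->s11 s8-x->s11 s8-y->s9 s9-x->s0 s9-y->s12 s10-x->s12 s10-y->s13 s11-x->s13 s11-y->s0 s12-x->s2 s12-y->s14 s13-x->s14 s13-y->s1 s14-x->s5 s14-y->s3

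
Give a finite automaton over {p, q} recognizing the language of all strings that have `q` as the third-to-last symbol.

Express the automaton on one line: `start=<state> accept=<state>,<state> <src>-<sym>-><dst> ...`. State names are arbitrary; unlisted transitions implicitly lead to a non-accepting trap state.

start=s0 accept=s11,s12,s13,s14 s0-p->s1 s0-q->s2 s1-p->s3 s1-q->s4 s2-p->s5 s2-q->s6 s3-p->s7 s3-q->s8 s4-p->s9 s4-q->s10 s5-p->s11 s5-q->s12 s6-p->s13 s6-q->s14 s7-p->s7 s7-q->s8 s8-p->s9 s8-q->s10 s9-p->s11 s9-q->s12 s10-p->s13 s10-q->s14 s11-p->s7 s11-q->s8 s12-p->s9 s12-q->s10 s13-p->s11 s13-q->s12 s14-p->s13 s14-q->s14

Because acceptance depends on a position counted from the end, the machine has to buffer the most recent 3 symbols. Make each state the string of the last up-to-3 symbols read; on input `x` shift the window left and append `x`. Accept when the buffered window has length 3 and begins with `q`.
With 15 states:
          p    q  
>  s0     s1   s2 
   s1     s3   s4 
   s2     s5   s6 
   s3     s7   s8 
   s4     s9  s10 
   s5    s11  s12 
   s6    s13  s14 
   s7     s7   s8 
   s8     s9  s10 
   s9    s11  s12 
   s10   s13  s14 
 * s11    s7   s8 
 * s12    s9  s10 
 * s13   s11  s12 
 * s14   s13  s14 
(> = start, * = accepting)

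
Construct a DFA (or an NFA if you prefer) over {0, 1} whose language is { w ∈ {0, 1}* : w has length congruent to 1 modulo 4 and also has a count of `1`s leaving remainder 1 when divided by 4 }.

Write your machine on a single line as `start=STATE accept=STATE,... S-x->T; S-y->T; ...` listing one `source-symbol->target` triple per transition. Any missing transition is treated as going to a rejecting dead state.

start=A; accept=C; A-0->B; A-1->C; B-0->D; B-1->E; C-0->E; C-1->F; D-0->G; D-1->H; E-0->H; E-1->I; F-0->I; F-1->J; G-0->A; G-1->K; H-0->K; H-1->L; I-0->L; I-1->M; J-0->M; J-1->A; K-0->C; K-1->N; L-0->N; L-1->O; M-0->O; M-1->B; N-0->F; N-1->P; O-0->P; O-1->D; P-0->J; P-1->G

Run two small machines in parallel and take their product. One (4 states) tracks the input length modulo 4; the other (4 states) tracks the count of `1`s modulo 4. Each combined state is a pair, one component from each; accept when both components accept.
       0  1 
>  A   B  C 
   B   D  E 
 * C   E  F 
   D   G  H 
   E   H  I 
   F   I  J 
   G   A  K 
   H   K  L 
   I   L  M 
   J   M  A 
   K   C  N 
   L   N  O 
   M   O  B 
   N   F  P 
   O   P  D 
   P   J  G 
(> = start, * = accepting)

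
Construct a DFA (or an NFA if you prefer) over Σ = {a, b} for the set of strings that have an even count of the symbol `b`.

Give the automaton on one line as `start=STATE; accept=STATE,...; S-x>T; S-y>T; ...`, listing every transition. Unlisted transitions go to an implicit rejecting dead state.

start=q0; accept=q0; q0-a>q0; q0-b>q1; q1-a>q1; q1-b>q0

The only thing that matters is how many `b`s have appeared, reduced mod 2. Use one state per residue: q0 for 0, …, q1 for 1. Reading `b` moves to the next residue; anything else stays put. q0 is accepting.
With 2 states:
        a   b  
>* q0   q0  q1 
   q1   q1  q0 
(> = start, * = accepting)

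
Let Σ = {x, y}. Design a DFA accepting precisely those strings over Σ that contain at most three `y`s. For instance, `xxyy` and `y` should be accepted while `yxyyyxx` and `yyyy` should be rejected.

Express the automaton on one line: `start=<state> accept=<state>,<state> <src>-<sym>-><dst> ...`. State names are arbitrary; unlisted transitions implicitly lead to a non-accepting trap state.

Count `y`s, saturating at 4: states S0 through S3 mean 0 through 3 `y`s seen; S4 means more than 3. Each `y` increments (capped at S4); other symbols loop. Accept from {S0, S1, S2, S3}.
5 states suffice.
        x   y  
>* S0   S0  S1 
 * S1   S1  S2 
 * S2   S2  S3 
 * S3   S3  S4 
   S4   S4  S4 
(> = start, * = accepting)

start=S0 accept=S0,S1,S2,S3 S0-x->S0 S0-y->S1 S1-x->S1 S1-y->S2 S2-x->S2 S2-y->S3 S3-x->S3 S3-y->S4 S4-x->S4 S4-y->S4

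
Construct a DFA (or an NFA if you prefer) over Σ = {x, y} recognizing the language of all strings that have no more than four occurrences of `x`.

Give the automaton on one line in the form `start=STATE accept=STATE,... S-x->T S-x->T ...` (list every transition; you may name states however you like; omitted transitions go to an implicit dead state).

Only the number of `x`s matters, and only up to 5. Make a chain S0 → S1 → S2 → S3 → S4 → S5 advanced by each `x` (with S5 absorbing); every other symbol self-loops. The accepting set is {S0, S1, S2, S3, S4}.
6 states suffice.
        x   y  
>* S0   S1  S0 
 * S1   S2  S1 
 * S2   S3  S2 
 * S3   S4  S3 
 * S4   S5  S4 
   S5   S5  S5 
(> = start, * = accepting)

start=S0 accept=S0,S1,S2,S3,S4 S0-x->S1 S0-y->S0 S1-x->S2 S1-y->S1 S2-x->S3 S2-y->S2 S3-x->S4 S3-y->S3 S4-x->S5 S4-y->S4 S5-x->S5 S5-y->S5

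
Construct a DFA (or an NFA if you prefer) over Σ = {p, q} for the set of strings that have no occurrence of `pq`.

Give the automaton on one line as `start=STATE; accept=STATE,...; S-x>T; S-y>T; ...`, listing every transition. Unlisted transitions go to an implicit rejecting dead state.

Track partial matches of the forbidden pattern `pq`. State C is a dead state reached once `pq` has occurred; every other state accepts. A means no part of `pq` is currently matched.
A 3-state machine:
       p  q 
>* A   B  A 
 * B   B  C 
   C   C  C 
(> = start, * = accepting)

start=A; accept=A,B; A-p>B; A-q>A; B-p>B; B-q>C; C-p>C; C-q>C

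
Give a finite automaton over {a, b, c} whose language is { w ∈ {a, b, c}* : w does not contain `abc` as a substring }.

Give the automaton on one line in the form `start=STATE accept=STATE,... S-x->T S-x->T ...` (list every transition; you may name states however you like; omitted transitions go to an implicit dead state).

start=S0 accept=S0,S1,S2 S0-a->S1 S0-b->S0 S0-c->S0 S1-a->S1 S1-b->S2 S1-c->S0 S2-a->S1 S2-b->S0 S2-c->S3 S3-a->S3 S3-b->S3 S3-c->S3

This is the complement of 'contains `abc`'. Use the same substring-matching states — S0 through S3 holding how much of `abc` has just been matched — but flip the accepting set: everything except the trap S3 accepts.
        a   b   c  
>* S0   S1  S0  S0 
 * S1   S1  S2  S0 
 * S2   S1  S0  S3 
   S3   S3  S3  S3 
(> = start, * = accepting)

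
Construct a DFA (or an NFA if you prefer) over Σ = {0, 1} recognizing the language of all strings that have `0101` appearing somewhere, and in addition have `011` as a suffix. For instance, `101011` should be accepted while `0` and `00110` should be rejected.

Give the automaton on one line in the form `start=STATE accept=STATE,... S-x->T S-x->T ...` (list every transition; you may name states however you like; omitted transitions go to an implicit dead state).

start=q0 accept=q7 q0-0->q1 q0-1->q0 q1-0->q1 q1-1->q2 q2-0->q3 q2-1->q4 q3-0->q1 q3-1->q5 q4-0->q1 q4-1->q0 q5-0->q6 q5-1->q7 q6-0->q6 q6-1->q5 q7-0->q6 q7-1->q8 q8-0->q6 q8-1->q8

Run two small machines in parallel and take their product. The first has 5 states tracking whether and how much of `0101` has been seen; the second has 4 states tracking how much of the suffix `011` has currently been matched. A product state is a pair (one from each), accepting exactly when both do.
With 9 states:
        0   1  
>  q0   q1  q0 
   q1   q1  q2 
   q2   q3  q4 
   q3   q1  q5 
   q4   q1  q0 
   q5   q6  q7 
   q6   q6  q5 
 * q7   q6  q8 
   q8   q6  q8 
(> = start, * = accepting)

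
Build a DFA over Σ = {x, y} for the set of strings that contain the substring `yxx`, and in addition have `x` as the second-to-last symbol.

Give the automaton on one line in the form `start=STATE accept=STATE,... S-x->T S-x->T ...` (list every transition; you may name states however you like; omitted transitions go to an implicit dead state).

start=S0 accept=S7,S8 S0-x->S1 S0-y->S2 S1-x->S3 S1-y->S4 S2-x->S5 S2-y->S6 S3-x->S3 S3-y->S4 S4-x->S5 S4-y->S6 S5-x->S7 S5-y->S4 S6-x->S5 S6-y->S6 S7-x->S7 S7-y->S8 S8-x->S9 S8-y->S10 S9-x->S7 S9-y->S8 S10-x->S9 S10-y->S10

Build one automaton per condition and run them in lockstep. One (4 states) tracks whether and how much of `yxx` has been seen; the other (7 states) tracks the last 2 symbols read. Each combined state is a pair, one component from each; accept when both components accept.
          x    y  
>  S0     S1   S2 
   S1     S3   S4 
   S2     S5   S6 
   S3     S3   S4 
   S4     S5   S6 
   S5     S7   S4 
   S6     S5   S6 
 * S7     S7   S8 
 * S8     S9  S10 
   S9     S7   S8 
   S10    S9  S10 
(> = start, * = accepting)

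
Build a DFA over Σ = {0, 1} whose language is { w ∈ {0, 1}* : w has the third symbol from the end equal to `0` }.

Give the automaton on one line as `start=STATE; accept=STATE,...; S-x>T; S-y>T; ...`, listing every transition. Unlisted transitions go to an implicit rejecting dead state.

A DFA must remember the last 3 symbols (since which symbol is third-to-last isn't known until the input ends). Use one state per possible window of the last ≤3 symbols; accept from those whose window starts with `0`.
A 15-state machine:
          0    1  
>  s0     s1   s2 
   s1     s3   s4 
   s2     s5   s6 
   s3     s7   s8 
   s4     s9  s10 
   s5    s11  s12 
   s6    s13  s14 
 * s7     s7   s8 
 * s8     s9  s10 
 * s9    s11  s12 
 * s10   s13  s14 
   s11    s7   s8 
   s12    s9  s10 
   s13   s11  s12 
   s14   s13  s14 
(> = start, * = accepting)

start=s0; accept=s7,s8,s9,s10; s0-0>s1; s0-1>s2; s1-0>s3; s1-1>s4; s2-0>s5; s2-1>s6; s3-0>s7; s3-1>s8; s4-0>s9; s4-1>s10; s5-0>s11; s5-1>s12; s6-0>s13; s6-1>s14; s7-0>s7; s7-1>s8; s8-0>s9; s8-1>s10; s9-0>s11; s9-1>s12; s10-0>s13; s10-1>s14; s11-0>s7; s11-1>s8; s12-0>s9; s12-1>s10; s13-0>s11; s13-1>s12; s14-0>s13; s14-1>s14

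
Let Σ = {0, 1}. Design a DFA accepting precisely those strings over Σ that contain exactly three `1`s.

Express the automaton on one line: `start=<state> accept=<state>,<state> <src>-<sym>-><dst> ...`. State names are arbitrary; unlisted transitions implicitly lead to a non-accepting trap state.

start=q0 accept=q3 q0-0->q0 q0-1->q1 q1-0->q1 q1-1->q2 q2-0->q2 q2-1->q3 q3-0->q3 q3-1->q4 q4-0->q4 q4-1->q4

Count `1`s, saturating at 4: states q0 through q3 mean 0 through 3 `1`s seen; q4 means more than 3. Each `1` increments (capped at q4); other symbols loop. Accept from {q3}.
A 5-state machine:
        0   1  
>  q0   q0  q1 
   q1   q1  q2 
   q2   q2  q3 
 * q3   q3  q4 
   q4   q4  q4 
(> = start, * = accepting)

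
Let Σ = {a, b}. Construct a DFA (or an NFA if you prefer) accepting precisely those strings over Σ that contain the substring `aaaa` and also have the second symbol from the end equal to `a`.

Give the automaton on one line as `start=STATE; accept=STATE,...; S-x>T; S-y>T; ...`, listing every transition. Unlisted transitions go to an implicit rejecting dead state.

Build one automaton per condition and run them in lockstep. One (5 states) tracks whether and how much of `aaaa` has been seen; the other (7 states) tracks the last 2 symbols read. Each combined state is a pair, one component from each; accept when both components accept. Equivalent product states are then merged.
8 states suffice.
        a   b  
>  q0   q1  q0 
   q1   q2  q0 
   q2   q3  q0 
   q3   q4  q0 
 * q4   q4  q5 
 * q5   q6  q7 
   q6   q4  q5 
   q7   q6  q7 
(> = start, * = accepting)

start=q0; accept=q4,q5; q0-a>q1; q0-b>q0; q1-a>q2; q1-b>q0; q2-a>q3; q2-b>q0; q3-a>q4; q3-b>q0; q4-a>q4; q4-b>q5; q5-a>q6; q5-b>q7; q6-a>q4; q6-b>q5; q7-a>q6; q7-b>q7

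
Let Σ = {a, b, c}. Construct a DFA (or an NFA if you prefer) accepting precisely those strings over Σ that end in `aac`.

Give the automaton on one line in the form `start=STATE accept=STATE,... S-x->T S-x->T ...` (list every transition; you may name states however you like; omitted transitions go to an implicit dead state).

start=q0 accept=q3 q0-a->q1 q0-b->q0 q0-c->q0 q1-a->q2 q1-b->q0 q1-c->q0 q2-a->q2 q2-b->q0 q2-c->q3 q3-a->q1 q3-b->q0 q3-c->q0

Remember how much of `aac` the current input suffix matches. State q0 means no match yet; q1 means the last symbol is `a`; q2 means the last 2 symbols are `aa`; q3 means the last 3 symbols are `aac`. Only q3 accepts. On a mismatch, fall back to the longest proper suffix that is still a prefix of `aac`.
A 4-state machine:
        a   b   c  
>  q0   q1  q0  q0 
   q1   q2  q0  q0 
   q2   q2  q0  q3 
 * q3   q1  q0  q0 
(> = start, * = accepting)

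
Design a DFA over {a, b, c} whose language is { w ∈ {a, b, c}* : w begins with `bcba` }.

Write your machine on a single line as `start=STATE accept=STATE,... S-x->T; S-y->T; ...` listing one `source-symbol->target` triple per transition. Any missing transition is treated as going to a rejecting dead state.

start=q0; accept=q4; q0-a->q5; q0-b->q1; q0-c->q5; q1-a->q5; q1-b->q5; q1-c->q2; q2-a->q5; q2-b->q3; q2-c->q5; q3-a->q4; q3-b->q5; q3-c->q5; q4-a->q4; q4-b->q4; q4-c->q4; q5-a->q5; q5-b->q5; q5-c->q5

Check the first 4 symbols one by one: q0 through q3 record how many have matched `bcba` so far; any wrong symbol goes to the dead state q5. After all 4 match we enter the accepting sink q4.
        a   b   c  
>  q0   q5  q1  q5 
   q1   q5  q5  q2 
   q2   q5  q3  q5 
   q3   q4  q5  q5 
 * q4   q4  q4  q4 
   q5   q5  q5  q5 
(> = start, * = accepting)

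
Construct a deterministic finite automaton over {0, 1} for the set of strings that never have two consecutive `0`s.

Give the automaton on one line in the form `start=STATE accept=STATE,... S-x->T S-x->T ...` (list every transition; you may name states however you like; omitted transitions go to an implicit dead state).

start=q0 accept=q0,q1 q0-0->q1 q0-1->q0 q1-0->q2 q1-1->q0 q2-0->q2 q2-1->q2

Track partial matches of the forbidden pattern `00`. State q2 is a dead state reached once `00` has occurred; every other state accepts. q0 means no part of `00` is currently matched.
A 3-state machine:
        0   1  
>* q0   q1  q0 
 * q1   q2  q0 
   q2   q2  q2 
(> = start, * = accepting)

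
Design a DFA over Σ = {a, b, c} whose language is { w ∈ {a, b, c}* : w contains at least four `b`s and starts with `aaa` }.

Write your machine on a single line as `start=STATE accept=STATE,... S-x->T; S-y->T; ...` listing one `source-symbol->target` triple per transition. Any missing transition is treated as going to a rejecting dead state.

start=s0; accept=s13,s14; s0-a->s1; s0-b->s2; s0-c->s3; s1-a->s4; s1-b->s2; s1-c->s3; s2-a->s2; s2-b->s5; s2-c->s2; s3-a->s3; s3-b->s2; s3-c->s3; s4-a->s6; s4-b->s2; s4-c->s3; s5-a->s5; s5-b->s7; s5-c->s5; s6-a->s6; s6-b->s8; s6-c->s6; s7-a->s7; s7-b->s9; s7-c->s7; s8-a->s8; s8-b->s10; s8-c->s8; s9-a->s9; s9-b->s11; s9-c->s9; s10-a->s10; s10-b->s12; s10-c->s10; s11-a->s11; s11-b->s11; s11-c->s11; s12-a->s12; s12-b->s13; s12-c->s12; s13-a->s13; s13-b->s14; s13-c->s13; s14-a->s14; s14-b->s14; s14-c->s14

Build one automaton per condition and run them in lockstep. The first has 6 states tracking the count of `b`s, saturating at 5; the second has 5 states tracking whether the input so far still matches the prefix `aaa`. A product state is a pair (one from each), accepting exactly when both do.
15 states suffice.
          a    b    c  
>  s0     s1   s2   s3 
   s1     s4   s2   s3 
   s2     s2   s5   s2 
   s3     s3   s2   s3 
   s4     s6   s2   s3 
   s5     s5   s7   s5 
   s6     s6   s8   s6 
   s7     s7   s9   s7 
   s8     s8  s10   s8 
   s9     s9  s11   s9 
   s10   s10  s12  s10 
   s11   s11  s11  s11 
   s12   s12  s13  s12 
 * s13   s13  s14  s13 
 * s14   s14  s14  s14 
(> = start, * = accepting)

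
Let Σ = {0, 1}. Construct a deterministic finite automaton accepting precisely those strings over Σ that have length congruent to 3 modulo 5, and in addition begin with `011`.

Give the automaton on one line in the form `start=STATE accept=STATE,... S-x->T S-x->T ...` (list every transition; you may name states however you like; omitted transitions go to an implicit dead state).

start=S0 accept=S6 S0-0->S1 S0-1->S2 S1-0->S3 S1-1->S4 S2-0->S3 S2-1->S3 S3-0->S5 S3-1->S5 S4-0->S5 S4-1->S6 S5-0->S7 S5-1->S7 S6-0->S8 S6-1->S8 S7-0->S9 S7-1->S9 S8-0->S10 S8-1->S10 S9-0->S2 S9-1->S2 S10-0->S11 S10-1->S11 S11-0->S12 S11-1->S12 S12-0->S6 S12-1->S6

Build one automaton per condition and run them in lockstep. The first has 5 states tracking the input length modulo 5; the second has 5 states tracking whether the input so far still matches the prefix `011`. A product state is a pair (one from each), accepting exactly when both do.
          0    1  
>  S0     S1   S2 
   S1     S3   S4 
   S2     S3   S3 
   S3     S5   S5 
   S4     S5   S6 
   S5     S7   S7 
 * S6     S8   S8 
   S7     S9   S9 
   S8    S10  S10 
   S9     S2   S2 
   S10   S11  S11 
   S11   S12  S12 
   S12    S6   S6 
(> = start, * = accepting)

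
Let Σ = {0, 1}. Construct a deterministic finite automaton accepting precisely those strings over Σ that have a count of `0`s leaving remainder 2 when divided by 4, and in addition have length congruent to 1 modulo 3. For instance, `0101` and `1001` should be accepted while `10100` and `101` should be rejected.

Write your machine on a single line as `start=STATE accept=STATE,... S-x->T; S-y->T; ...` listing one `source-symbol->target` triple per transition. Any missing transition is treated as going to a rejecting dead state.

start=s0; accept=s10; s0-0->s1; s0-1->s2; s1-0->s3; s1-1->s4; s2-0->s4; s2-1->s5; s3-0->s6; s3-1->s7; s4-0->s7; s4-1->s8; s5-0->s8; s5-1->s0; s6-0->s2; s6-1->s9; s7-0->s9; s7-1->s10; s8-0->s10; s8-1->s1; s9-0->s5; s9-1->s11; s10-0->s11; s10-1->s3; s11-0->s0; s11-1->s6

Handle the two conditions separately and then intersect. The first has 4 states tracking the count of `0`s modulo 4; the second has 3 states tracking the input length modulo 3. A product state is a pair (one from each), accepting exactly when both do.
A 12-state machine:
          0    1  
>  s0     s1   s2 
   s1     s3   s4 
   s2     s4   s5 
   s3     s6   s7 
   s4     s7   s8 
   s5     s8   s0 
   s6     s2   s9 
   s7     s9  s10 
   s8    s10   s1 
   s9     s5  s11 
 * s10   s11   s3 
   s11    s0   s6 
(> = start, * = accepting)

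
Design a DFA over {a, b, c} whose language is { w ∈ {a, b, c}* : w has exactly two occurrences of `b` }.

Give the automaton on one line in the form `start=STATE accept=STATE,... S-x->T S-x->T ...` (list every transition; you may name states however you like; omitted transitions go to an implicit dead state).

start=S0 accept=S2 S0-a->S0 S0-b->S1 S0-c->S0 S1-a->S1 S1-b->S2 S1-c->S1 S2-a->S2 S2-b->S3 S2-c->S2 S3-a->S3 S3-b->S3 S3-c->S3

Count `b`s, saturating at 3: states S0 through S2 mean 0 through 2 `b`s seen; S3 means more than 2. Each `b` increments (capped at S3); other symbols loop. Accept from {S2}.
4 states suffice.
        a   b   c  
>  S0   S0  S1  S0 
   S1   S1  S2  S1 
 * S2   S2  S3  S2 
   S3   S3  S3  S3 
(> = start, * = accepting)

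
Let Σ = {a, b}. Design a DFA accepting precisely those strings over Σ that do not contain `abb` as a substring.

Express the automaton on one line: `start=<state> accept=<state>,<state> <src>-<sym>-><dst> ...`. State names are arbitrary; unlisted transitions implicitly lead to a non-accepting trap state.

start=S0 accept=S0,S1,S2 S0-a->S1 S0-b->S0 S1-a->S1 S1-b->S2 S2-a->S1 S2-b->S3 S3-a->S3 S3-b->S3

This is the complement of 'contains `abb`'. Use the same substring-matching states — S0 through S3 holding how much of `abb` has just been matched — but flip the accepting set: everything except the trap S3 accepts.
A 4-state machine:
        a   b  
>* S0   S1  S0 
 * S1   S1  S2 
 * S2   S1  S3 
   S3   S3  S3 
(> = start, * = accepting)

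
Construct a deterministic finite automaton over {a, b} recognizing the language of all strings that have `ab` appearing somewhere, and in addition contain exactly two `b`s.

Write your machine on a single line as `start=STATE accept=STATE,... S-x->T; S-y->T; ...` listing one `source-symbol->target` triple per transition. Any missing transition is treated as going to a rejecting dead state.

start=S0; accept=S5; S0-a->S1; S0-b->S2; S1-a->S1; S1-b->S3; S2-a->S3; S2-b->S4; S3-a->S3; S3-b->S5; S4-a->S4; S4-b->S4; S5-a->S5; S5-b->S4

Build one automaton per condition and run them in lockstep. One (3 states) tracks whether and how much of `ab` has been seen; the other (4 states) tracks the count of `b`s, saturating at 3. Each combined state is a pair, one component from each; accept when both components accept. Equivalent product states are then merged.
6 states suffice.
        a   b  
>  S0   S1  S2 
   S1   S1  S3 
   S2   S3  S4 
   S3   S3  S5 
   S4   S4  S4 
 * S5   S5  S4 
(> = start, * = accepting)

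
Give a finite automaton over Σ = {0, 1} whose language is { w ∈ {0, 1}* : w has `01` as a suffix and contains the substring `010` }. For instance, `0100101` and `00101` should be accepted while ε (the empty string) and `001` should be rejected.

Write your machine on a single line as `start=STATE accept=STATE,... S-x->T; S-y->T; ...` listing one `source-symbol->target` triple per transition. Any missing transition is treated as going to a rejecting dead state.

Handle the two conditions separately and then intersect. The first has 3 states tracking how much of the suffix `01` has currently been matched; the second has 4 states tracking whether and how much of `010` has been seen. A product state is a pair (one from each), accepting exactly when both do.
        0   1  
>  s0   s1  s0 
   s1   s1  s2 
   s2   s3  s0 
   s3   s3  s4 
 * s4   s3  s5 
   s5   s3  s5 
(> = start, * = accepting)

start=s0; accept=s4; s0-0->s1; s0-1->s0; s1-0->s1; s1-1->s2; s2-0->s3; s2-1->s0; s3-0->s3; s3-1->s4; s4-0->s3; s4-1->s5; s5-0->s3; s5-1->s5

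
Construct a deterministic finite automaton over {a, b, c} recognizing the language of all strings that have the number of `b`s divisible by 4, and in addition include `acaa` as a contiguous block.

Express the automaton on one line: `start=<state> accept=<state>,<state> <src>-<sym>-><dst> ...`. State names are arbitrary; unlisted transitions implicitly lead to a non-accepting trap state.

Build one automaton per condition and run them in lockstep. The first has 4 states tracking the count of `b`s modulo 4; the second has 5 states tracking whether and how much of `acaa` has been seen. A product state is a pair (one from each), accepting exactly when both do.
A 20-state machine:
          a    b    c  
>  q0     q1   q2   q0 
   q1     q1   q2   q3 
   q2     q4   q5   q2 
   q3     q6   q2   q0 
   q4     q4   q5   q7 
   q5     q8   q9   q5 
   q6    q10   q2   q3 
   q7    q11   q5   q2 
   q8     q8   q9  q12 
   q9    q13   q0   q9 
 * q10   q10  q14  q10 
   q11   q14   q5   q7 
   q12   q15   q9   q5 
   q13   q13   q0  q16 
   q14   q14  q17  q14 
   q15   q17   q9  q12 
   q16   q18   q0   q9 
   q17   q17  q19  q17 
   q18   q19   q0  q16 
   q19   q19  q10  q19 
(> = start, * = accepting)

start=q0 accept=q10 q0-a->q1 q0-b->q2 q0-c->q0 q1-a->q1 q1-b->q2 q1-c->q3 q2-a->q4 q2-b->q5 q2-c->q2 q3-a->q6 q3-b->q2 q3-c->q0 q4-a->q4 q4-b->q5 q4-c->q7 q5-a->q8 q5-b->q9 q5-c->q5 q6-a->q10 q6-b->q2 q6-c->q3 q7-a->q11 q7-b->q5 q7-c->q2 q8-a->q8 q8-b->q9 q8-c->q12 q9-a->q13 q9-b->q0 q9-c->q9 q10-a->q10 q10-b->q14 q10-c->q10 q11-a->q14 q11-b->q5 q11-c->q7 q12-a->q15 q12-b->q9 q12-c->q5 q13-a->q13 q13-b->q0 q13-c->q16 q14-a->q14 q14-b->q17 q14-c->q14 q15-a->q17 q15-b->q9 q15-c->q12 q16-a->q18 q16-b->q0 q16-c->q9 q17-a->q17 q17-b->q19 q17-c->q17 q18-a->q19 q18-b->q0 q18-c->q16 q19-a->q19 q19-b->q10 q19-c->q19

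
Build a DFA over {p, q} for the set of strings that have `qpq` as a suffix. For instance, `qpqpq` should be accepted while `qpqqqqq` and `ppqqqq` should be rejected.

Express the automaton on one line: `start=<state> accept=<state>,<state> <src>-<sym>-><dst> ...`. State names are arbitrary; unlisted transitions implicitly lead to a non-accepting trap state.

Let each state record the length of the longest suffix of the input read so far that is also a prefix of `qpq`. S1 means the last symbol is `q`; S2 means the last 2 symbols are `qp`; S3 means the last 3 symbols are `qpq`. Accept only at S3, where the string currently ends in `qpq`.
4 states suffice.
        p   q  
>  S0   S0  S1 
   S1   S2  S1 
   S2   S0  S3 
 * S3   S2  S1 
(> = start, * = accepting)

start=S0 accept=S3 S0-p->S0 S0-q->S1 S1-p->S2 S1-q->S1 S2-p->S0 S2-q->S3 S3-p->S2 S3-q->S1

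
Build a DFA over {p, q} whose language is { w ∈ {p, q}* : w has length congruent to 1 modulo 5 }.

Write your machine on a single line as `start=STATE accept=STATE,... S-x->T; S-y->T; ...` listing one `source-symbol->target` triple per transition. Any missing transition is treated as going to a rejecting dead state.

start=s0; accept=s1; s0-p->s1; s0-q->s1; s1-p->s2; s1-q->s2; s2-p->s3; s2-q->s3; s3-p->s4; s3-q->s4; s4-p->s0; s4-q->s0

Count input length modulo 5: every symbol advances one step around the cycle s0 → s1 → s2 → s3 → s4 → s0. Accept at s1.
A 5-state machine:
        p   q  
>  s0   s1  s1 
 * s1   s2  s2 
   s2   s3  s3 
   s3   s4  s4 
   s4   s0  s0 
(> = start, * = accepting)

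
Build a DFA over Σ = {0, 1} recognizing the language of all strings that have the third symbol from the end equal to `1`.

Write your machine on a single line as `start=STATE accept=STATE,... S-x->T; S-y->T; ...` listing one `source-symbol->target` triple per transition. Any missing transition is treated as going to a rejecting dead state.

A DFA must remember the last 3 symbols (since which symbol is third-to-last isn't known until the input ends). Use one state per possible window of the last ≤3 symbols; accept from those whose window starts with `1`.
With 15 states:
          0    1  
>  q0     q1   q2 
   q1     q3   q4 
   q2     q5   q6 
   q3     q7   q8 
   q4     q9  q10 
   q5    q11  q12 
   q6    q13  q14 
   q7     q7   q8 
   q8     q9  q10 
   q9    q11  q12 
   q10   q13  q14 
 * q11    q7   q8 
 * q12    q9  q10 
 * q13   q11  q12 
 * q14   q13  q14 
(> = start, * = accepting)

start=q0; accept=q11,q12,q13,q14; q0-0->q1; q0-1->q2; q1-0->q3; q1-1->q4; q2-0->q5; q2-1->q6; q3-0->q7; q3-1->q8; q4-0->q9; q4-1->q10; q5-0->q11; q5-1->q12; q6-0->q13; q6-1->q14; q7-0->q7; q7-1->q8; q8-0->q9; q8-1->q10; q9-0->q11; q9-1->q12; q10-0->q13; q10-1->q14; q11-0->q7; q11-1->q8; q12-0->q9; q12-1->q10; q13-0->q11; q13-1->q12; q14-0->q13; q14-1->q14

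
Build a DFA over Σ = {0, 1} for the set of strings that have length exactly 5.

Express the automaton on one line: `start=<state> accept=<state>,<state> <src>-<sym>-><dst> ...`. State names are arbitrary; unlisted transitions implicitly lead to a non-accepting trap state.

Count input length up to 6: every symbol moves from q0 toward q6, which means 'more than 5' and absorbs. Accept from {q5}.
7 states suffice.
        0   1  
>  q0   q1  q1 
   q1   q2  q2 
   q2   q3  q3 
   q3   q4  q4 
   q4   q5  q5 
 * q5   q6  q6 
   q6   q6  q6 
(> = start, * = accepting)

start=q0 accept=q5 q0-0->q1 q0-1->q1 q1-0->q2 q1-1->q2 q2-0->q3 q2-1->q3 q3-0->q4 q3-1->q4 q4-0->q5 q4-1->q5 q5-0->q6 q5-1->q6 q6-0->q6 q6-1->q6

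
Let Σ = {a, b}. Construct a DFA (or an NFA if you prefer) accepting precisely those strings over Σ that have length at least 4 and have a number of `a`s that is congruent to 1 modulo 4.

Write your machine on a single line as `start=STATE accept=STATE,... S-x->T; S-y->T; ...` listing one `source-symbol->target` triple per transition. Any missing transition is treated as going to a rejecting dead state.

start=S0; accept=S13,S14; S0-a->S1; S0-b->S2; S1-a->S3; S1-b->S4; S2-a->S4; S2-b->S5; S3-a->S6; S3-b->S7; S4-a->S7; S4-b->S8; S5-a->S8; S5-b->S9; S6-a->S10; S6-b->S11; S7-a->S11; S7-b->S12; S8-a->S12; S8-b->S13; S9-a->S13; S9-b->S10; S10-a->S14; S10-b->S15; S11-a->S15; S11-b->S16; S12-a->S16; S12-b->S17; S13-a->S17; S13-b->S14; S14-a->S17; S14-b->S14; S15-a->S14; S15-b->S15; S16-a->S15; S16-b->S16; S17-a->S16; S17-b->S17

Handle the two conditions separately and then intersect. One (6 states) tracks the input length, saturating at 5; the other (4 states) tracks the count of `a`s modulo 4. Each combined state is a pair, one component from each; accept when both components accept.
          a    b  
>  S0     S1   S2 
   S1     S3   S4 
   S2     S4   S5 
   S3     S6   S7 
   S4     S7   S8 
   S5     S8   S9 
   S6    S10  S11 
   S7    S11  S12 
   S8    S12  S13 
   S9    S13  S10 
   S10   S14  S15 
   S11   S15  S16 
   S12   S16  S17 
 * S13   S17  S14 
 * S14   S17  S14 
   S15   S14  S15 
   S16   S15  S16 
   S17   S16  S17 
(> = start, * = accepting)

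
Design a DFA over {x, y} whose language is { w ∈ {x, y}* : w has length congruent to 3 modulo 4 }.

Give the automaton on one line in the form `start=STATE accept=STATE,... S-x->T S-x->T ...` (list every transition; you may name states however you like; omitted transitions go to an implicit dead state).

Only the length mod 4 matters, so use a 4-cycle: from any state, every input symbol moves to the next state, wrapping S3 back to S0. Mark S3 accepting.
        x   y  
>  S0   S1  S1 
   S1   S2  S2 
   S2   S3  S3 
 * S3   S0  S0 
(> = start, * = accepting)

start=S0 accept=S3 S0-x->S1 S0-y->S1 S1-x->S2 S1-y->S2 S2-x->S3 S2-y->S3 S3-x->S0 S3-y->S0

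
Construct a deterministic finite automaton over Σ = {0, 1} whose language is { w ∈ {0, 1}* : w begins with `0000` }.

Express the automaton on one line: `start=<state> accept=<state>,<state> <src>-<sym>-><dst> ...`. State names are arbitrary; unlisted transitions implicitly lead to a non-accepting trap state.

start=s0 accept=s4 s0-0->s1 s0-1->s5 s1-0->s2 s1-1->s5 s2-0->s3 s2-1->s5 s3-0->s4 s3-1->s5 s4-0->s4 s4-1->s4 s5-0->s5 s5-1->s5

Check the first 4 symbols one by one: s0 through s3 record how many have matched `0000` so far; any wrong symbol goes to the dead state s5. After all 4 match we enter the accepting sink s4.
        0   1  
>  s0   s1  s5 
   s1   s2  s5 
   s2   s3  s5 
   s3   s4  s5 
 * s4   s4  s4 
   s5   s5  s5 
(> = start, * = accepting)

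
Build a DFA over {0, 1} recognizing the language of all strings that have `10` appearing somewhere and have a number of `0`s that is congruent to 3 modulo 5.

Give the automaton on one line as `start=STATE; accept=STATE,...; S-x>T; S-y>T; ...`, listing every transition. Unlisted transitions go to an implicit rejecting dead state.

Build one automaton per condition and run them in lockstep. The first has 3 states tracking whether and how much of `10` has been seen; the second has 5 states tracking the count of `0`s modulo 5. A product state is a pair (one from each), accepting exactly when both do. After merging equivalent states the machine shrinks.
          0    1  
>  S0     S1   S2 
   S1     S3   S4 
   S2     S4   S2 
   S3     S5   S6 
   S4     S6   S4 
   S5     S7   S8 
   S6     S9   S6 
   S7     S0  S10 
   S8    S10   S8 
 * S9    S10   S9 
   S10    S2  S10 
(> = start, * = accepting)

start=S0; accept=S9; S0-0>S1; S0-1>S2; S1-0>S3; S1-1>S4; S2-0>S4; S2-1>S2; S3-0>S5; S3-1>S6; S4-0>S6; S4-1>S4; S5-0>S7; S5-1>S8; S6-0>S9; S6-1>S6; S7-0>S0; S7-1>S10; S8-0>S10; S8-1>S8; S9-0>S10; S9-1>S9; S10-0>S2; S10-1>S10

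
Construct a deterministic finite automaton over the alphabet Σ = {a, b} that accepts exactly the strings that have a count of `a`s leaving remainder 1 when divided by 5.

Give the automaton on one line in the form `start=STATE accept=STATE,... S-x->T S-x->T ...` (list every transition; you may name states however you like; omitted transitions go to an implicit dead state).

The only thing that matters is how many `a`s have appeared, reduced mod 5. Use one state per residue: s0 for 0, …, s4 for 4. Reading `a` moves to the next residue; anything else stays put. s1 is accepting.
5 states suffice.
        a   b  
>  s0   s1  s0 
 * s1   s2  s1 
   s2   s3  s2 
   s3   s4  s3 
   s4   s0  s4 
(> = start, * = accepting)

start=s0 accept=s1 s0-a->s1 s0-b->s0 s1-a->s2 s1-b->s1 s2-a->s3 s2-b->s2 s3-a->s4 s3-b->s3 s4-a->s0 s4-b->s4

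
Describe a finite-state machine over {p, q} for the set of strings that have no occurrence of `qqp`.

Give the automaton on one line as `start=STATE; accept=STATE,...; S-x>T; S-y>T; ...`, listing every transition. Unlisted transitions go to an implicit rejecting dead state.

This is the complement of 'contains `qqp`'. Use the same substring-matching states — S0 through S3 holding how much of `qqp` has just been matched — but flip the accepting set: everything except the trap S3 accepts.
A 4-state machine:
        p   q  
>* S0   S0  S1 
 * S1   S0  S2 
 * S2   S3  S2 
   S3   S3  S3 
(> = start, * = accepting)

start=S0; accept=S0,S1,S2; S0-p>S0; S0-q>S1; S1-p>S0; S1-q>S2; S2-p>S3; S2-q>S2; S3-p>S3; S3-q>S3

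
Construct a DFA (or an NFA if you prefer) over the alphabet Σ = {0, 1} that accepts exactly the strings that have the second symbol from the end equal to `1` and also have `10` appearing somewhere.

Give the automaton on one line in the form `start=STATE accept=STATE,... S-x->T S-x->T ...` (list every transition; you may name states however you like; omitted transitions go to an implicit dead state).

start=s0 accept=s2,s5 s0-0->s0 s0-1->s1 s1-0->s2 s1-1->s1 s2-0->s3 s2-1->s4 s3-0->s3 s3-1->s4 s4-0->s2 s4-1->s5 s5-0->s2 s5-1->s5

Build one automaton per condition and run them in lockstep. One (7 states) tracks the last 2 symbols read; the other (3 states) tracks whether and how much of `10` has been seen. Each combined state is a pair, one component from each; accept when both components accept. Equivalent product states are then merged.
A 6-state machine:
        0   1  
>  s0   s0  s1 
   s1   s2  s1 
 * s2   s3  s4 
   s3   s3  s4 
   s4   s2  s5 
 * s5   s2  s5 
(> = start, * = accepting)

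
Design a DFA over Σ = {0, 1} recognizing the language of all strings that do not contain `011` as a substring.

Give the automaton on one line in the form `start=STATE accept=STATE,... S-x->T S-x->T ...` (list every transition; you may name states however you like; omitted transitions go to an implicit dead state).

start=q0 accept=q0,q1,q2 q0-0->q1 q0-1->q0 q1-0->q1 q1-1->q2 q2-0->q1 q2-1->q3 q3-0->q3 q3-1->q3

This is the complement of 'contains `011`'. Use the same substring-matching states — q0 through q3 holding how much of `011` has just been matched — but flip the accepting set: everything except the trap q3 accepts.
With 4 states:
        0   1  
>* q0   q1  q0 
 * q1   q1  q2 
 * q2   q1  q3 
   q3   q3  q3 
(> = start, * = accepting)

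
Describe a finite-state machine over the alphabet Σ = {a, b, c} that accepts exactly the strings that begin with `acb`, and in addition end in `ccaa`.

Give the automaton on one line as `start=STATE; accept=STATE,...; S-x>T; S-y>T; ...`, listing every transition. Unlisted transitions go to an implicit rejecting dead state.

start=S0; accept=S8; S0-a>S1; S0-b>S2; S0-c>S2; S1-a>S2; S1-b>S2; S1-c>S3; S2-a>S2; S2-b>S2; S2-c>S2; S3-a>S2; S3-b>S4; S3-c>S2; S4-a>S4; S4-b>S4; S4-c>S5; S5-a>S4; S5-b>S4; S5-c>S6; S6-a>S7; S6-b>S4; S6-c>S6; S7-a>S8; S7-b>S4; S7-c>S5; S8-a>S4; S8-b>S4; S8-c>S5

Build one automaton per condition and run them in lockstep. One (5 states) tracks whether the input so far still matches the prefix `acb`; the other (5 states) tracks how much of the suffix `ccaa` has currently been matched. Each combined state is a pair, one component from each; accept when both components accept. After merging equivalent states the machine shrinks.
With 9 states:
        a   b   c  
>  S0   S1  S2  S2 
   S1   S2  S2  S3 
   S2   S2  S2  S2 
   S3   S2  S4  S2 
   S4   S4  S4  S5 
   S5   S4  S4  S6 
   S6   S7  S4  S6 
   S7   S8  S4  S5 
 * S8   S4  S4  S5 
(> = start, * = accepting)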